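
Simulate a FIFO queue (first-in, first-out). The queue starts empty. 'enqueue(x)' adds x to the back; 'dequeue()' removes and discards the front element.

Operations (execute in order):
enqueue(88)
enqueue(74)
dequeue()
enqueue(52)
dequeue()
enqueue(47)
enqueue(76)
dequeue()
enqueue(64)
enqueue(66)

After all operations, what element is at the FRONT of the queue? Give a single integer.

enqueue(88): queue = [88]
enqueue(74): queue = [88, 74]
dequeue(): queue = [74]
enqueue(52): queue = [74, 52]
dequeue(): queue = [52]
enqueue(47): queue = [52, 47]
enqueue(76): queue = [52, 47, 76]
dequeue(): queue = [47, 76]
enqueue(64): queue = [47, 76, 64]
enqueue(66): queue = [47, 76, 64, 66]

Answer: 47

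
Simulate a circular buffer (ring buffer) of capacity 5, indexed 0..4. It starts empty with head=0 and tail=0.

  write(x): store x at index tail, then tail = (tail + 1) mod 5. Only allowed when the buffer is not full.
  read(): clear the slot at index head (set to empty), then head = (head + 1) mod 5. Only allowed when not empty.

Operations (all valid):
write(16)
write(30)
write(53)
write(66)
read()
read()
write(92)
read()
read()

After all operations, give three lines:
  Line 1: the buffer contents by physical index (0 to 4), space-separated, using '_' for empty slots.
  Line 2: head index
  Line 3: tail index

Answer: _ _ _ _ 92
4
0

Derivation:
write(16): buf=[16 _ _ _ _], head=0, tail=1, size=1
write(30): buf=[16 30 _ _ _], head=0, tail=2, size=2
write(53): buf=[16 30 53 _ _], head=0, tail=3, size=3
write(66): buf=[16 30 53 66 _], head=0, tail=4, size=4
read(): buf=[_ 30 53 66 _], head=1, tail=4, size=3
read(): buf=[_ _ 53 66 _], head=2, tail=4, size=2
write(92): buf=[_ _ 53 66 92], head=2, tail=0, size=3
read(): buf=[_ _ _ 66 92], head=3, tail=0, size=2
read(): buf=[_ _ _ _ 92], head=4, tail=0, size=1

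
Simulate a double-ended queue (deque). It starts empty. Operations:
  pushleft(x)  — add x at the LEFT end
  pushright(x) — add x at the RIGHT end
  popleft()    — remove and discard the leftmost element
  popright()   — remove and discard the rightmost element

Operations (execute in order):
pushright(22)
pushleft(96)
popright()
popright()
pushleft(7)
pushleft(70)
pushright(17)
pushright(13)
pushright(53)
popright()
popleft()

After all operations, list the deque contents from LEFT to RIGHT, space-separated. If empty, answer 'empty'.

pushright(22): [22]
pushleft(96): [96, 22]
popright(): [96]
popright(): []
pushleft(7): [7]
pushleft(70): [70, 7]
pushright(17): [70, 7, 17]
pushright(13): [70, 7, 17, 13]
pushright(53): [70, 7, 17, 13, 53]
popright(): [70, 7, 17, 13]
popleft(): [7, 17, 13]

Answer: 7 17 13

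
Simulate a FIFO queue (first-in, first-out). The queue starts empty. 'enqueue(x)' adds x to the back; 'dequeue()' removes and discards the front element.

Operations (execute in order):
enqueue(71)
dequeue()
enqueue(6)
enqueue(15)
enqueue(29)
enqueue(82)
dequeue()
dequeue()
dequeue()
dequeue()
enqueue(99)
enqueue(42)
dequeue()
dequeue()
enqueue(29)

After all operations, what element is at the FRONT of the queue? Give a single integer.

enqueue(71): queue = [71]
dequeue(): queue = []
enqueue(6): queue = [6]
enqueue(15): queue = [6, 15]
enqueue(29): queue = [6, 15, 29]
enqueue(82): queue = [6, 15, 29, 82]
dequeue(): queue = [15, 29, 82]
dequeue(): queue = [29, 82]
dequeue(): queue = [82]
dequeue(): queue = []
enqueue(99): queue = [99]
enqueue(42): queue = [99, 42]
dequeue(): queue = [42]
dequeue(): queue = []
enqueue(29): queue = [29]

Answer: 29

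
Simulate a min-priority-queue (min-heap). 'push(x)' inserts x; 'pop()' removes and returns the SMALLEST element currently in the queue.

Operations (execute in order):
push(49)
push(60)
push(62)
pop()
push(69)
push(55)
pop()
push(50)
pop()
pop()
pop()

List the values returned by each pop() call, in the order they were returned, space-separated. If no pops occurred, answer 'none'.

push(49): heap contents = [49]
push(60): heap contents = [49, 60]
push(62): heap contents = [49, 60, 62]
pop() → 49: heap contents = [60, 62]
push(69): heap contents = [60, 62, 69]
push(55): heap contents = [55, 60, 62, 69]
pop() → 55: heap contents = [60, 62, 69]
push(50): heap contents = [50, 60, 62, 69]
pop() → 50: heap contents = [60, 62, 69]
pop() → 60: heap contents = [62, 69]
pop() → 62: heap contents = [69]

Answer: 49 55 50 60 62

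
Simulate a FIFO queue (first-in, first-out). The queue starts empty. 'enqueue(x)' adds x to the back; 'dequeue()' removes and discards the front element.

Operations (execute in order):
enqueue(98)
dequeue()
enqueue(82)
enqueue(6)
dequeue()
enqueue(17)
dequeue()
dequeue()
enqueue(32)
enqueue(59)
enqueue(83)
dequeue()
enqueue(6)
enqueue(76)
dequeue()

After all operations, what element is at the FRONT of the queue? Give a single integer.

Answer: 83

Derivation:
enqueue(98): queue = [98]
dequeue(): queue = []
enqueue(82): queue = [82]
enqueue(6): queue = [82, 6]
dequeue(): queue = [6]
enqueue(17): queue = [6, 17]
dequeue(): queue = [17]
dequeue(): queue = []
enqueue(32): queue = [32]
enqueue(59): queue = [32, 59]
enqueue(83): queue = [32, 59, 83]
dequeue(): queue = [59, 83]
enqueue(6): queue = [59, 83, 6]
enqueue(76): queue = [59, 83, 6, 76]
dequeue(): queue = [83, 6, 76]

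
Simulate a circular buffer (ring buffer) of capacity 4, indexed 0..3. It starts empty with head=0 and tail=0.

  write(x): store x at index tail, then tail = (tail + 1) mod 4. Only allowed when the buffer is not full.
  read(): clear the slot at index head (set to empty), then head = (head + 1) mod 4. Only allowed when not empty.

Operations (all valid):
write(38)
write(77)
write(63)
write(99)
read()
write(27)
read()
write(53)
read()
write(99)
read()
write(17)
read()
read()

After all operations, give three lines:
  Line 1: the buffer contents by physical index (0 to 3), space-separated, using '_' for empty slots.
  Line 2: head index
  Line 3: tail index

Answer: _ _ 99 17
2
0

Derivation:
write(38): buf=[38 _ _ _], head=0, tail=1, size=1
write(77): buf=[38 77 _ _], head=0, tail=2, size=2
write(63): buf=[38 77 63 _], head=0, tail=3, size=3
write(99): buf=[38 77 63 99], head=0, tail=0, size=4
read(): buf=[_ 77 63 99], head=1, tail=0, size=3
write(27): buf=[27 77 63 99], head=1, tail=1, size=4
read(): buf=[27 _ 63 99], head=2, tail=1, size=3
write(53): buf=[27 53 63 99], head=2, tail=2, size=4
read(): buf=[27 53 _ 99], head=3, tail=2, size=3
write(99): buf=[27 53 99 99], head=3, tail=3, size=4
read(): buf=[27 53 99 _], head=0, tail=3, size=3
write(17): buf=[27 53 99 17], head=0, tail=0, size=4
read(): buf=[_ 53 99 17], head=1, tail=0, size=3
read(): buf=[_ _ 99 17], head=2, tail=0, size=2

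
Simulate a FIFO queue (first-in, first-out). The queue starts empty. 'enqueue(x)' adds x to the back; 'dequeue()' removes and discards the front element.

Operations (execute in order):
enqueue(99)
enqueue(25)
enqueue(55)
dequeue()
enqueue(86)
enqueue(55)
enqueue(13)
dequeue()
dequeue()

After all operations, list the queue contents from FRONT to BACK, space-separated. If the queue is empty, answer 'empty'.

enqueue(99): [99]
enqueue(25): [99, 25]
enqueue(55): [99, 25, 55]
dequeue(): [25, 55]
enqueue(86): [25, 55, 86]
enqueue(55): [25, 55, 86, 55]
enqueue(13): [25, 55, 86, 55, 13]
dequeue(): [55, 86, 55, 13]
dequeue(): [86, 55, 13]

Answer: 86 55 13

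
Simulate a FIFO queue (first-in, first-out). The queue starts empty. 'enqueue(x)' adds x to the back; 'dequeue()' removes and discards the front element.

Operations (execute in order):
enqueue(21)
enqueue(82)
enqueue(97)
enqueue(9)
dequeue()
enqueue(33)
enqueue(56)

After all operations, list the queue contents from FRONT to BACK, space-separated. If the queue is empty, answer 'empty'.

Answer: 82 97 9 33 56

Derivation:
enqueue(21): [21]
enqueue(82): [21, 82]
enqueue(97): [21, 82, 97]
enqueue(9): [21, 82, 97, 9]
dequeue(): [82, 97, 9]
enqueue(33): [82, 97, 9, 33]
enqueue(56): [82, 97, 9, 33, 56]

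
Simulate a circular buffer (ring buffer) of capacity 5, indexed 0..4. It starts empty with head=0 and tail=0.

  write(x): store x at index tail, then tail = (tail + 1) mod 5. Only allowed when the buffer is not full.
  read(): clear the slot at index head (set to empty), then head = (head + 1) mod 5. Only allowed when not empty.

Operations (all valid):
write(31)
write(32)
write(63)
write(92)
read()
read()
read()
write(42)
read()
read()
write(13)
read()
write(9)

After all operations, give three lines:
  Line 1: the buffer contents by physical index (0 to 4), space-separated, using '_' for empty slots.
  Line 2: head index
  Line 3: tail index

write(31): buf=[31 _ _ _ _], head=0, tail=1, size=1
write(32): buf=[31 32 _ _ _], head=0, tail=2, size=2
write(63): buf=[31 32 63 _ _], head=0, tail=3, size=3
write(92): buf=[31 32 63 92 _], head=0, tail=4, size=4
read(): buf=[_ 32 63 92 _], head=1, tail=4, size=3
read(): buf=[_ _ 63 92 _], head=2, tail=4, size=2
read(): buf=[_ _ _ 92 _], head=3, tail=4, size=1
write(42): buf=[_ _ _ 92 42], head=3, tail=0, size=2
read(): buf=[_ _ _ _ 42], head=4, tail=0, size=1
read(): buf=[_ _ _ _ _], head=0, tail=0, size=0
write(13): buf=[13 _ _ _ _], head=0, tail=1, size=1
read(): buf=[_ _ _ _ _], head=1, tail=1, size=0
write(9): buf=[_ 9 _ _ _], head=1, tail=2, size=1

Answer: _ 9 _ _ _
1
2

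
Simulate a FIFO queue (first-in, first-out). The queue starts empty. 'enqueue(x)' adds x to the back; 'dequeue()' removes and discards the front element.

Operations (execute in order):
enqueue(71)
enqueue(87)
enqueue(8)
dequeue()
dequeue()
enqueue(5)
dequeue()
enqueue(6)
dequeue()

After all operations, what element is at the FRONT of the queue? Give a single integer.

enqueue(71): queue = [71]
enqueue(87): queue = [71, 87]
enqueue(8): queue = [71, 87, 8]
dequeue(): queue = [87, 8]
dequeue(): queue = [8]
enqueue(5): queue = [8, 5]
dequeue(): queue = [5]
enqueue(6): queue = [5, 6]
dequeue(): queue = [6]

Answer: 6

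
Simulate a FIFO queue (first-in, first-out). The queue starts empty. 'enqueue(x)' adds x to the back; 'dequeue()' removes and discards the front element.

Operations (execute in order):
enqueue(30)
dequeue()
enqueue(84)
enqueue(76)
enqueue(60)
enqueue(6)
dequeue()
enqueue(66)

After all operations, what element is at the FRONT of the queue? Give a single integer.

Answer: 76

Derivation:
enqueue(30): queue = [30]
dequeue(): queue = []
enqueue(84): queue = [84]
enqueue(76): queue = [84, 76]
enqueue(60): queue = [84, 76, 60]
enqueue(6): queue = [84, 76, 60, 6]
dequeue(): queue = [76, 60, 6]
enqueue(66): queue = [76, 60, 6, 66]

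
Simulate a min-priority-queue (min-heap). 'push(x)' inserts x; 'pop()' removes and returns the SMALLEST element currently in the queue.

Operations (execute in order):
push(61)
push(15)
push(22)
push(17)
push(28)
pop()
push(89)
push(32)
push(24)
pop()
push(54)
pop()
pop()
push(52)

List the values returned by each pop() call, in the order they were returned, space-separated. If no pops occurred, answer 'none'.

push(61): heap contents = [61]
push(15): heap contents = [15, 61]
push(22): heap contents = [15, 22, 61]
push(17): heap contents = [15, 17, 22, 61]
push(28): heap contents = [15, 17, 22, 28, 61]
pop() → 15: heap contents = [17, 22, 28, 61]
push(89): heap contents = [17, 22, 28, 61, 89]
push(32): heap contents = [17, 22, 28, 32, 61, 89]
push(24): heap contents = [17, 22, 24, 28, 32, 61, 89]
pop() → 17: heap contents = [22, 24, 28, 32, 61, 89]
push(54): heap contents = [22, 24, 28, 32, 54, 61, 89]
pop() → 22: heap contents = [24, 28, 32, 54, 61, 89]
pop() → 24: heap contents = [28, 32, 54, 61, 89]
push(52): heap contents = [28, 32, 52, 54, 61, 89]

Answer: 15 17 22 24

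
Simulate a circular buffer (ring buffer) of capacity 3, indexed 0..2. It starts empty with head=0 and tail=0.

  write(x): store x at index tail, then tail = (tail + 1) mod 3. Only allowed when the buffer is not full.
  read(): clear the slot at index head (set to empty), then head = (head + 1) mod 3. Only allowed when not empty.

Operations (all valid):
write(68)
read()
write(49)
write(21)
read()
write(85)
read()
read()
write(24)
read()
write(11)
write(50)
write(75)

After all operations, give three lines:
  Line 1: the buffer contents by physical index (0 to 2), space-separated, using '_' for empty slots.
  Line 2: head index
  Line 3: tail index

Answer: 50 75 11
2
2

Derivation:
write(68): buf=[68 _ _], head=0, tail=1, size=1
read(): buf=[_ _ _], head=1, tail=1, size=0
write(49): buf=[_ 49 _], head=1, tail=2, size=1
write(21): buf=[_ 49 21], head=1, tail=0, size=2
read(): buf=[_ _ 21], head=2, tail=0, size=1
write(85): buf=[85 _ 21], head=2, tail=1, size=2
read(): buf=[85 _ _], head=0, tail=1, size=1
read(): buf=[_ _ _], head=1, tail=1, size=0
write(24): buf=[_ 24 _], head=1, tail=2, size=1
read(): buf=[_ _ _], head=2, tail=2, size=0
write(11): buf=[_ _ 11], head=2, tail=0, size=1
write(50): buf=[50 _ 11], head=2, tail=1, size=2
write(75): buf=[50 75 11], head=2, tail=2, size=3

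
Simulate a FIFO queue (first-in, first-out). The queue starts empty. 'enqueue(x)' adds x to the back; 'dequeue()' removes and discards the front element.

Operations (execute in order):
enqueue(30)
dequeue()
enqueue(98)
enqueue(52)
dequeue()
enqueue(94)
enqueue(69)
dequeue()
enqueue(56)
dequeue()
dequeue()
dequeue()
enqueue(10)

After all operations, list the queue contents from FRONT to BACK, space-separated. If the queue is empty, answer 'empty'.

Answer: 10

Derivation:
enqueue(30): [30]
dequeue(): []
enqueue(98): [98]
enqueue(52): [98, 52]
dequeue(): [52]
enqueue(94): [52, 94]
enqueue(69): [52, 94, 69]
dequeue(): [94, 69]
enqueue(56): [94, 69, 56]
dequeue(): [69, 56]
dequeue(): [56]
dequeue(): []
enqueue(10): [10]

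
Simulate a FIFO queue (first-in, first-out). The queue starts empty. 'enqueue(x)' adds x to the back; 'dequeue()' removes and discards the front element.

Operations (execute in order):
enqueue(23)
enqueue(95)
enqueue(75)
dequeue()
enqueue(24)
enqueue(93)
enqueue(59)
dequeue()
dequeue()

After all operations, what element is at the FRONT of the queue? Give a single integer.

Answer: 24

Derivation:
enqueue(23): queue = [23]
enqueue(95): queue = [23, 95]
enqueue(75): queue = [23, 95, 75]
dequeue(): queue = [95, 75]
enqueue(24): queue = [95, 75, 24]
enqueue(93): queue = [95, 75, 24, 93]
enqueue(59): queue = [95, 75, 24, 93, 59]
dequeue(): queue = [75, 24, 93, 59]
dequeue(): queue = [24, 93, 59]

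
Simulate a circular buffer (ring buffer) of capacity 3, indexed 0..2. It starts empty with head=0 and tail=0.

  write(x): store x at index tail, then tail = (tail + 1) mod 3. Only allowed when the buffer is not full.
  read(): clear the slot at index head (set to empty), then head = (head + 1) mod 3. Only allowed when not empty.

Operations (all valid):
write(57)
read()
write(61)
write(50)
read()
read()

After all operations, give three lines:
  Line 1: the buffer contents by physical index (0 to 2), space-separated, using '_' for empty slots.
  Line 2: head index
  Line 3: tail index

Answer: _ _ _
0
0

Derivation:
write(57): buf=[57 _ _], head=0, tail=1, size=1
read(): buf=[_ _ _], head=1, tail=1, size=0
write(61): buf=[_ 61 _], head=1, tail=2, size=1
write(50): buf=[_ 61 50], head=1, tail=0, size=2
read(): buf=[_ _ 50], head=2, tail=0, size=1
read(): buf=[_ _ _], head=0, tail=0, size=0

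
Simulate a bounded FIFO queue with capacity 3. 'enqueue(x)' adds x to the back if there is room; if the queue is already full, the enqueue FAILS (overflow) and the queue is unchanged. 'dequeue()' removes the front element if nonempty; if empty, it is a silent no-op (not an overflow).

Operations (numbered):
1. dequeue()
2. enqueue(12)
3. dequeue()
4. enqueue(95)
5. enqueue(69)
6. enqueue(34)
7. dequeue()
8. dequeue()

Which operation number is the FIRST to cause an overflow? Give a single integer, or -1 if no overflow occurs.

Answer: -1

Derivation:
1. dequeue(): empty, no-op, size=0
2. enqueue(12): size=1
3. dequeue(): size=0
4. enqueue(95): size=1
5. enqueue(69): size=2
6. enqueue(34): size=3
7. dequeue(): size=2
8. dequeue(): size=1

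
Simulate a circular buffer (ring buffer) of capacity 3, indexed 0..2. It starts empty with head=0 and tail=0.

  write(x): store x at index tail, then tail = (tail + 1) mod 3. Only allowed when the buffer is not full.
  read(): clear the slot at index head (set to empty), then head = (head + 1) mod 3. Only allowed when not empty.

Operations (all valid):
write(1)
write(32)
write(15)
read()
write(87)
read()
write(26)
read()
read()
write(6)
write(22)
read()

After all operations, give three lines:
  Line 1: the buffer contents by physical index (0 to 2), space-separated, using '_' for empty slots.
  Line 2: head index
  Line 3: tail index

write(1): buf=[1 _ _], head=0, tail=1, size=1
write(32): buf=[1 32 _], head=0, tail=2, size=2
write(15): buf=[1 32 15], head=0, tail=0, size=3
read(): buf=[_ 32 15], head=1, tail=0, size=2
write(87): buf=[87 32 15], head=1, tail=1, size=3
read(): buf=[87 _ 15], head=2, tail=1, size=2
write(26): buf=[87 26 15], head=2, tail=2, size=3
read(): buf=[87 26 _], head=0, tail=2, size=2
read(): buf=[_ 26 _], head=1, tail=2, size=1
write(6): buf=[_ 26 6], head=1, tail=0, size=2
write(22): buf=[22 26 6], head=1, tail=1, size=3
read(): buf=[22 _ 6], head=2, tail=1, size=2

Answer: 22 _ 6
2
1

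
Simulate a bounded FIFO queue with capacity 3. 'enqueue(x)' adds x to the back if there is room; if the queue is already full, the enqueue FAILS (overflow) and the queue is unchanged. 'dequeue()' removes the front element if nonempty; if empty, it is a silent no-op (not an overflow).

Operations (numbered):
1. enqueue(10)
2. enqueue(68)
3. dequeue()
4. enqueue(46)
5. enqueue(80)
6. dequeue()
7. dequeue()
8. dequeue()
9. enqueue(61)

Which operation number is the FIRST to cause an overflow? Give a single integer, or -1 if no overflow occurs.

1. enqueue(10): size=1
2. enqueue(68): size=2
3. dequeue(): size=1
4. enqueue(46): size=2
5. enqueue(80): size=3
6. dequeue(): size=2
7. dequeue(): size=1
8. dequeue(): size=0
9. enqueue(61): size=1

Answer: -1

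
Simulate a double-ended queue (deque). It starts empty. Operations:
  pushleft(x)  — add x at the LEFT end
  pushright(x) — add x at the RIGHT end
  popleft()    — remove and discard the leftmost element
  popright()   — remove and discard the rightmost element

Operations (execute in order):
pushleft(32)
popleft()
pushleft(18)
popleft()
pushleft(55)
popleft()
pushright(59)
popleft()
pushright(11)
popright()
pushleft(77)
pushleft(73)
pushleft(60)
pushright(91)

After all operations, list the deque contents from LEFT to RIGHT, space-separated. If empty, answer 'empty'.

Answer: 60 73 77 91

Derivation:
pushleft(32): [32]
popleft(): []
pushleft(18): [18]
popleft(): []
pushleft(55): [55]
popleft(): []
pushright(59): [59]
popleft(): []
pushright(11): [11]
popright(): []
pushleft(77): [77]
pushleft(73): [73, 77]
pushleft(60): [60, 73, 77]
pushright(91): [60, 73, 77, 91]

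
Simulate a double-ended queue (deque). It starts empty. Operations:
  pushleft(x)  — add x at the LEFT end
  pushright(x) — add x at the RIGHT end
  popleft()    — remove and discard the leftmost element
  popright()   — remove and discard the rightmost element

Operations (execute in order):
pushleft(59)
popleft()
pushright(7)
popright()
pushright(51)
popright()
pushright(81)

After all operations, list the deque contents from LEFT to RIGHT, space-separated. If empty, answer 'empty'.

pushleft(59): [59]
popleft(): []
pushright(7): [7]
popright(): []
pushright(51): [51]
popright(): []
pushright(81): [81]

Answer: 81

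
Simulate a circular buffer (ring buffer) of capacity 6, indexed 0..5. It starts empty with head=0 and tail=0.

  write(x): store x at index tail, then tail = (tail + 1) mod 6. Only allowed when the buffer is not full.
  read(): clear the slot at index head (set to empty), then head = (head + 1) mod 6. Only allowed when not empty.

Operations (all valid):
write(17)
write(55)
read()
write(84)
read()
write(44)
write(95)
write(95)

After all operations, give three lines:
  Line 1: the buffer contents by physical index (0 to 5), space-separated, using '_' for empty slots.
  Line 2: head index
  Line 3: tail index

Answer: _ _ 84 44 95 95
2
0

Derivation:
write(17): buf=[17 _ _ _ _ _], head=0, tail=1, size=1
write(55): buf=[17 55 _ _ _ _], head=0, tail=2, size=2
read(): buf=[_ 55 _ _ _ _], head=1, tail=2, size=1
write(84): buf=[_ 55 84 _ _ _], head=1, tail=3, size=2
read(): buf=[_ _ 84 _ _ _], head=2, tail=3, size=1
write(44): buf=[_ _ 84 44 _ _], head=2, tail=4, size=2
write(95): buf=[_ _ 84 44 95 _], head=2, tail=5, size=3
write(95): buf=[_ _ 84 44 95 95], head=2, tail=0, size=4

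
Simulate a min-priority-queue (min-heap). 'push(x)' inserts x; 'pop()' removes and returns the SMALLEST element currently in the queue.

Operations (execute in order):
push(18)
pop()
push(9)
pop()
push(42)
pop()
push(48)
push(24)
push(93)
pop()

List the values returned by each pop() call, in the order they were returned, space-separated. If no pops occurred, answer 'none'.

Answer: 18 9 42 24

Derivation:
push(18): heap contents = [18]
pop() → 18: heap contents = []
push(9): heap contents = [9]
pop() → 9: heap contents = []
push(42): heap contents = [42]
pop() → 42: heap contents = []
push(48): heap contents = [48]
push(24): heap contents = [24, 48]
push(93): heap contents = [24, 48, 93]
pop() → 24: heap contents = [48, 93]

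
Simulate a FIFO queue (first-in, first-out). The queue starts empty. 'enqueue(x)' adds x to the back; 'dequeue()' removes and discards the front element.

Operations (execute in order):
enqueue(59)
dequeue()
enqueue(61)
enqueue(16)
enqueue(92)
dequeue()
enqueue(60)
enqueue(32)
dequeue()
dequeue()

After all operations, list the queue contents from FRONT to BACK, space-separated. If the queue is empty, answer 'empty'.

enqueue(59): [59]
dequeue(): []
enqueue(61): [61]
enqueue(16): [61, 16]
enqueue(92): [61, 16, 92]
dequeue(): [16, 92]
enqueue(60): [16, 92, 60]
enqueue(32): [16, 92, 60, 32]
dequeue(): [92, 60, 32]
dequeue(): [60, 32]

Answer: 60 32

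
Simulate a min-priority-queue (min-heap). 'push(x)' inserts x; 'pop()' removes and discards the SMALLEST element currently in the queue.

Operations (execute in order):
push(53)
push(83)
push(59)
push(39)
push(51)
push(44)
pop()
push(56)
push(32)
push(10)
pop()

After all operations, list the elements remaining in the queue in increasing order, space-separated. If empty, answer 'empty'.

push(53): heap contents = [53]
push(83): heap contents = [53, 83]
push(59): heap contents = [53, 59, 83]
push(39): heap contents = [39, 53, 59, 83]
push(51): heap contents = [39, 51, 53, 59, 83]
push(44): heap contents = [39, 44, 51, 53, 59, 83]
pop() → 39: heap contents = [44, 51, 53, 59, 83]
push(56): heap contents = [44, 51, 53, 56, 59, 83]
push(32): heap contents = [32, 44, 51, 53, 56, 59, 83]
push(10): heap contents = [10, 32, 44, 51, 53, 56, 59, 83]
pop() → 10: heap contents = [32, 44, 51, 53, 56, 59, 83]

Answer: 32 44 51 53 56 59 83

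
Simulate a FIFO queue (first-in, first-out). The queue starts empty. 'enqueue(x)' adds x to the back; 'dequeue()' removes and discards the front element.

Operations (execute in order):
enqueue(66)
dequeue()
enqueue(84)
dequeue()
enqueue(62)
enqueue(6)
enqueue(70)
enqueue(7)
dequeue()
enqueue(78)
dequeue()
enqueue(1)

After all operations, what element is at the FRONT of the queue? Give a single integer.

enqueue(66): queue = [66]
dequeue(): queue = []
enqueue(84): queue = [84]
dequeue(): queue = []
enqueue(62): queue = [62]
enqueue(6): queue = [62, 6]
enqueue(70): queue = [62, 6, 70]
enqueue(7): queue = [62, 6, 70, 7]
dequeue(): queue = [6, 70, 7]
enqueue(78): queue = [6, 70, 7, 78]
dequeue(): queue = [70, 7, 78]
enqueue(1): queue = [70, 7, 78, 1]

Answer: 70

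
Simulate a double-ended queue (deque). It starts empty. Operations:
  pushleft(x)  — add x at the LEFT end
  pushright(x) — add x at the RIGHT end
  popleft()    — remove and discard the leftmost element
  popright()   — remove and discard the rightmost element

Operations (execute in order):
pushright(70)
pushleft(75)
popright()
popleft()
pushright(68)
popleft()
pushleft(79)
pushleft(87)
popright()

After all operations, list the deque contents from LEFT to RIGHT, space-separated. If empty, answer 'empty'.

pushright(70): [70]
pushleft(75): [75, 70]
popright(): [75]
popleft(): []
pushright(68): [68]
popleft(): []
pushleft(79): [79]
pushleft(87): [87, 79]
popright(): [87]

Answer: 87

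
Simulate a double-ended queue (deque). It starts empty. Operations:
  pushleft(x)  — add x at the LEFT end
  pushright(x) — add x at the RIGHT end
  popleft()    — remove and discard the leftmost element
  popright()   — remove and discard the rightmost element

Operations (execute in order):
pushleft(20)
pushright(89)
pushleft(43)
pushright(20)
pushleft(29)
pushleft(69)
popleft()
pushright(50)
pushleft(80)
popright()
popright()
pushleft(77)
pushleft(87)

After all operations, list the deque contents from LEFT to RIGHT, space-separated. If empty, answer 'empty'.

Answer: 87 77 80 29 43 20 89

Derivation:
pushleft(20): [20]
pushright(89): [20, 89]
pushleft(43): [43, 20, 89]
pushright(20): [43, 20, 89, 20]
pushleft(29): [29, 43, 20, 89, 20]
pushleft(69): [69, 29, 43, 20, 89, 20]
popleft(): [29, 43, 20, 89, 20]
pushright(50): [29, 43, 20, 89, 20, 50]
pushleft(80): [80, 29, 43, 20, 89, 20, 50]
popright(): [80, 29, 43, 20, 89, 20]
popright(): [80, 29, 43, 20, 89]
pushleft(77): [77, 80, 29, 43, 20, 89]
pushleft(87): [87, 77, 80, 29, 43, 20, 89]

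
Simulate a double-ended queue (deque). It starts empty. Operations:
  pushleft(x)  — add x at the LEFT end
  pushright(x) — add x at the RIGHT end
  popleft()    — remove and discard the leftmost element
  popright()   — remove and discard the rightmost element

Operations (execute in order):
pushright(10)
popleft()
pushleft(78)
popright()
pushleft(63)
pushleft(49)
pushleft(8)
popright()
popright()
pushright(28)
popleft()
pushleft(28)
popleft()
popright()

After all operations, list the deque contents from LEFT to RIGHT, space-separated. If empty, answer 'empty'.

pushright(10): [10]
popleft(): []
pushleft(78): [78]
popright(): []
pushleft(63): [63]
pushleft(49): [49, 63]
pushleft(8): [8, 49, 63]
popright(): [8, 49]
popright(): [8]
pushright(28): [8, 28]
popleft(): [28]
pushleft(28): [28, 28]
popleft(): [28]
popright(): []

Answer: empty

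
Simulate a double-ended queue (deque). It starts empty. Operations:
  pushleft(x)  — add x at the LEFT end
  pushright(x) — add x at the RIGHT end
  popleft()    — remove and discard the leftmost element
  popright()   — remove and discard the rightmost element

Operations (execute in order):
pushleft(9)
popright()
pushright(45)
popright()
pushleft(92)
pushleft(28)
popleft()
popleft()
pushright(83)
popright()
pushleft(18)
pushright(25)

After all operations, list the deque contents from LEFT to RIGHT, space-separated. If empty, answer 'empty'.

pushleft(9): [9]
popright(): []
pushright(45): [45]
popright(): []
pushleft(92): [92]
pushleft(28): [28, 92]
popleft(): [92]
popleft(): []
pushright(83): [83]
popright(): []
pushleft(18): [18]
pushright(25): [18, 25]

Answer: 18 25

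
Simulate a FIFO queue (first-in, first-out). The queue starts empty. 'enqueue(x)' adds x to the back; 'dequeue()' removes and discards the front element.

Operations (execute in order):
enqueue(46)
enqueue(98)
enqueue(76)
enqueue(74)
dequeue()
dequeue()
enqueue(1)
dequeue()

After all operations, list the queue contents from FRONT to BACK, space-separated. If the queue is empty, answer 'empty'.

enqueue(46): [46]
enqueue(98): [46, 98]
enqueue(76): [46, 98, 76]
enqueue(74): [46, 98, 76, 74]
dequeue(): [98, 76, 74]
dequeue(): [76, 74]
enqueue(1): [76, 74, 1]
dequeue(): [74, 1]

Answer: 74 1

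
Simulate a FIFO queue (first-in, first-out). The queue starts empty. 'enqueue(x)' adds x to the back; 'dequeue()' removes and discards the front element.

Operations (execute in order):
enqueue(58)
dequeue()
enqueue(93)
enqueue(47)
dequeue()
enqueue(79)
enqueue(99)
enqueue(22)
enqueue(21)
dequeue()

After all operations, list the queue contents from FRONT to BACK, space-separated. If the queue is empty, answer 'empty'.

enqueue(58): [58]
dequeue(): []
enqueue(93): [93]
enqueue(47): [93, 47]
dequeue(): [47]
enqueue(79): [47, 79]
enqueue(99): [47, 79, 99]
enqueue(22): [47, 79, 99, 22]
enqueue(21): [47, 79, 99, 22, 21]
dequeue(): [79, 99, 22, 21]

Answer: 79 99 22 21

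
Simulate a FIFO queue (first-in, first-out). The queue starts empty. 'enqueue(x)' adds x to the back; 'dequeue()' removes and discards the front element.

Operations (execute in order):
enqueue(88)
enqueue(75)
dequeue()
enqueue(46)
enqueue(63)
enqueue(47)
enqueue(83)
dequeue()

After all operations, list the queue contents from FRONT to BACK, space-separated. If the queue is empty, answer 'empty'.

enqueue(88): [88]
enqueue(75): [88, 75]
dequeue(): [75]
enqueue(46): [75, 46]
enqueue(63): [75, 46, 63]
enqueue(47): [75, 46, 63, 47]
enqueue(83): [75, 46, 63, 47, 83]
dequeue(): [46, 63, 47, 83]

Answer: 46 63 47 83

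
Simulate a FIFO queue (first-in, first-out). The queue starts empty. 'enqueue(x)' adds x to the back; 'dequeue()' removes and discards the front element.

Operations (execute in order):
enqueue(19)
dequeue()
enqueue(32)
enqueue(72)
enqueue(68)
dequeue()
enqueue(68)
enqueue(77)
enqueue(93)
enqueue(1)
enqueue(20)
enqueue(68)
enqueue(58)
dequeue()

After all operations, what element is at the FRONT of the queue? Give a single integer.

enqueue(19): queue = [19]
dequeue(): queue = []
enqueue(32): queue = [32]
enqueue(72): queue = [32, 72]
enqueue(68): queue = [32, 72, 68]
dequeue(): queue = [72, 68]
enqueue(68): queue = [72, 68, 68]
enqueue(77): queue = [72, 68, 68, 77]
enqueue(93): queue = [72, 68, 68, 77, 93]
enqueue(1): queue = [72, 68, 68, 77, 93, 1]
enqueue(20): queue = [72, 68, 68, 77, 93, 1, 20]
enqueue(68): queue = [72, 68, 68, 77, 93, 1, 20, 68]
enqueue(58): queue = [72, 68, 68, 77, 93, 1, 20, 68, 58]
dequeue(): queue = [68, 68, 77, 93, 1, 20, 68, 58]

Answer: 68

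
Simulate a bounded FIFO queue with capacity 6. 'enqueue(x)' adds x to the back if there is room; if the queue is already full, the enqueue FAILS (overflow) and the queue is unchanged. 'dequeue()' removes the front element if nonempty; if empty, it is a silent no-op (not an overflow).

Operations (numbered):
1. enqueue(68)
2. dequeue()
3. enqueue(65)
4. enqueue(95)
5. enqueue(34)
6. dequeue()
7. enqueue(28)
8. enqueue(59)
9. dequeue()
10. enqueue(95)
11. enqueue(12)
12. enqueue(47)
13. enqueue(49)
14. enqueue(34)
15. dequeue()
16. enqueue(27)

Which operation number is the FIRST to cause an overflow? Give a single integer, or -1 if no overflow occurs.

1. enqueue(68): size=1
2. dequeue(): size=0
3. enqueue(65): size=1
4. enqueue(95): size=2
5. enqueue(34): size=3
6. dequeue(): size=2
7. enqueue(28): size=3
8. enqueue(59): size=4
9. dequeue(): size=3
10. enqueue(95): size=4
11. enqueue(12): size=5
12. enqueue(47): size=6
13. enqueue(49): size=6=cap → OVERFLOW (fail)
14. enqueue(34): size=6=cap → OVERFLOW (fail)
15. dequeue(): size=5
16. enqueue(27): size=6

Answer: 13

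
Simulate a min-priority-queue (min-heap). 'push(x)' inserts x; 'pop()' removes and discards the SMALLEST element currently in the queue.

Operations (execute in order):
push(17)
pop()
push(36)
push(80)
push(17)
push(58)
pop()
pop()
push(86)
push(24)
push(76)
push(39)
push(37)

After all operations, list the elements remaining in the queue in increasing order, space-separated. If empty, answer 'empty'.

Answer: 24 37 39 58 76 80 86

Derivation:
push(17): heap contents = [17]
pop() → 17: heap contents = []
push(36): heap contents = [36]
push(80): heap contents = [36, 80]
push(17): heap contents = [17, 36, 80]
push(58): heap contents = [17, 36, 58, 80]
pop() → 17: heap contents = [36, 58, 80]
pop() → 36: heap contents = [58, 80]
push(86): heap contents = [58, 80, 86]
push(24): heap contents = [24, 58, 80, 86]
push(76): heap contents = [24, 58, 76, 80, 86]
push(39): heap contents = [24, 39, 58, 76, 80, 86]
push(37): heap contents = [24, 37, 39, 58, 76, 80, 86]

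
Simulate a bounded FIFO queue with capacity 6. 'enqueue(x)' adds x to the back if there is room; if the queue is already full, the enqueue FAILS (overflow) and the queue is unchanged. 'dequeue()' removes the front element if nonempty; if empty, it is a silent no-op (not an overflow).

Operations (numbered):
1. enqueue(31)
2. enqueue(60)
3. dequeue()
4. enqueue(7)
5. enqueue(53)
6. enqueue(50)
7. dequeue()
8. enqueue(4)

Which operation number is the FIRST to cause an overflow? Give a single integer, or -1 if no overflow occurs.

Answer: -1

Derivation:
1. enqueue(31): size=1
2. enqueue(60): size=2
3. dequeue(): size=1
4. enqueue(7): size=2
5. enqueue(53): size=3
6. enqueue(50): size=4
7. dequeue(): size=3
8. enqueue(4): size=4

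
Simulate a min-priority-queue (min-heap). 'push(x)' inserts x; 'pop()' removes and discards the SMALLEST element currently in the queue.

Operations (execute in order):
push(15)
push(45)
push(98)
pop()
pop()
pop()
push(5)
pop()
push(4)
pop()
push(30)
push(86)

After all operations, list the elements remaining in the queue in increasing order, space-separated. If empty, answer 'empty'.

push(15): heap contents = [15]
push(45): heap contents = [15, 45]
push(98): heap contents = [15, 45, 98]
pop() → 15: heap contents = [45, 98]
pop() → 45: heap contents = [98]
pop() → 98: heap contents = []
push(5): heap contents = [5]
pop() → 5: heap contents = []
push(4): heap contents = [4]
pop() → 4: heap contents = []
push(30): heap contents = [30]
push(86): heap contents = [30, 86]

Answer: 30 86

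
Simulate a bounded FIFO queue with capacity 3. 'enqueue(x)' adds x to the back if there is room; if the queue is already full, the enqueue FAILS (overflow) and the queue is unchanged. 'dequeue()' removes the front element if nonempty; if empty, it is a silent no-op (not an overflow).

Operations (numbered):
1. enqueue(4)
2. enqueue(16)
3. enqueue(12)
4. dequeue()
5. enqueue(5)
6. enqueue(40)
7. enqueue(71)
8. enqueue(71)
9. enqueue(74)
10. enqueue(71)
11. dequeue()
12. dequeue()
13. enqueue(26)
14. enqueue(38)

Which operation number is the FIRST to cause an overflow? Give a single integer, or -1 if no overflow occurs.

1. enqueue(4): size=1
2. enqueue(16): size=2
3. enqueue(12): size=3
4. dequeue(): size=2
5. enqueue(5): size=3
6. enqueue(40): size=3=cap → OVERFLOW (fail)
7. enqueue(71): size=3=cap → OVERFLOW (fail)
8. enqueue(71): size=3=cap → OVERFLOW (fail)
9. enqueue(74): size=3=cap → OVERFLOW (fail)
10. enqueue(71): size=3=cap → OVERFLOW (fail)
11. dequeue(): size=2
12. dequeue(): size=1
13. enqueue(26): size=2
14. enqueue(38): size=3

Answer: 6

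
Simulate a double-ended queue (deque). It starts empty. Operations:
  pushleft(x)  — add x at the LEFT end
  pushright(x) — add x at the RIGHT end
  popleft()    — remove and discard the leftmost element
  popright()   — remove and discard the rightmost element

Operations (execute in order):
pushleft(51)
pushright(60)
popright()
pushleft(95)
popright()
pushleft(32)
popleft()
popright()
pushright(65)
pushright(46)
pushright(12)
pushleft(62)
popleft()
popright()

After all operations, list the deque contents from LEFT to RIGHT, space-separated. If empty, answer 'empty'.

pushleft(51): [51]
pushright(60): [51, 60]
popright(): [51]
pushleft(95): [95, 51]
popright(): [95]
pushleft(32): [32, 95]
popleft(): [95]
popright(): []
pushright(65): [65]
pushright(46): [65, 46]
pushright(12): [65, 46, 12]
pushleft(62): [62, 65, 46, 12]
popleft(): [65, 46, 12]
popright(): [65, 46]

Answer: 65 46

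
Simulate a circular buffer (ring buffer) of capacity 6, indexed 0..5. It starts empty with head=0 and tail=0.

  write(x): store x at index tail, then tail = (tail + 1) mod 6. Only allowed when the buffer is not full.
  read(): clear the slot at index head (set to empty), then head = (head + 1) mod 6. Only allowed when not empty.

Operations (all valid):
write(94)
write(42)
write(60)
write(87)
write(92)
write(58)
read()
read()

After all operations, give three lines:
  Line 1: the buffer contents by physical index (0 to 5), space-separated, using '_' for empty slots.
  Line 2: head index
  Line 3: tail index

Answer: _ _ 60 87 92 58
2
0

Derivation:
write(94): buf=[94 _ _ _ _ _], head=0, tail=1, size=1
write(42): buf=[94 42 _ _ _ _], head=0, tail=2, size=2
write(60): buf=[94 42 60 _ _ _], head=0, tail=3, size=3
write(87): buf=[94 42 60 87 _ _], head=0, tail=4, size=4
write(92): buf=[94 42 60 87 92 _], head=0, tail=5, size=5
write(58): buf=[94 42 60 87 92 58], head=0, tail=0, size=6
read(): buf=[_ 42 60 87 92 58], head=1, tail=0, size=5
read(): buf=[_ _ 60 87 92 58], head=2, tail=0, size=4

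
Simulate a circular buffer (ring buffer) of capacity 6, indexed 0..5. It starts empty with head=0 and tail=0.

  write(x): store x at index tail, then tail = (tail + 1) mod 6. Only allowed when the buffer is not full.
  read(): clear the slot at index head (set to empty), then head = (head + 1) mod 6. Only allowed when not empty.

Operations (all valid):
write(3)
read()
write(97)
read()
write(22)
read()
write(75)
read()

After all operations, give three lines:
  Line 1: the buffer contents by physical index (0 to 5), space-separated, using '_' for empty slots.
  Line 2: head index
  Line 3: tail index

write(3): buf=[3 _ _ _ _ _], head=0, tail=1, size=1
read(): buf=[_ _ _ _ _ _], head=1, tail=1, size=0
write(97): buf=[_ 97 _ _ _ _], head=1, tail=2, size=1
read(): buf=[_ _ _ _ _ _], head=2, tail=2, size=0
write(22): buf=[_ _ 22 _ _ _], head=2, tail=3, size=1
read(): buf=[_ _ _ _ _ _], head=3, tail=3, size=0
write(75): buf=[_ _ _ 75 _ _], head=3, tail=4, size=1
read(): buf=[_ _ _ _ _ _], head=4, tail=4, size=0

Answer: _ _ _ _ _ _
4
4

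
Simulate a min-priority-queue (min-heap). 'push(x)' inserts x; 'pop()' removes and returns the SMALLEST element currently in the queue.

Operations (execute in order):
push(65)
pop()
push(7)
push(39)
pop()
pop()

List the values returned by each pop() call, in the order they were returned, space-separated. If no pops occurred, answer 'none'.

Answer: 65 7 39

Derivation:
push(65): heap contents = [65]
pop() → 65: heap contents = []
push(7): heap contents = [7]
push(39): heap contents = [7, 39]
pop() → 7: heap contents = [39]
pop() → 39: heap contents = []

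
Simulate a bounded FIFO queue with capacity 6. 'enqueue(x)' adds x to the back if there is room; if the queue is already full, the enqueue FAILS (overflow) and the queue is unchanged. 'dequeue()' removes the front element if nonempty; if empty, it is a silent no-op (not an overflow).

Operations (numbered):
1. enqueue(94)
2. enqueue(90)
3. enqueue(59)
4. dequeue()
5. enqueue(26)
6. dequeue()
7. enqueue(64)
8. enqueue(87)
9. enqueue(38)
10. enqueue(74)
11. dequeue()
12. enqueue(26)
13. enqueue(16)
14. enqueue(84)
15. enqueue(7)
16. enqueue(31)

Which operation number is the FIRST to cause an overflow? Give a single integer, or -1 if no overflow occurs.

1. enqueue(94): size=1
2. enqueue(90): size=2
3. enqueue(59): size=3
4. dequeue(): size=2
5. enqueue(26): size=3
6. dequeue(): size=2
7. enqueue(64): size=3
8. enqueue(87): size=4
9. enqueue(38): size=5
10. enqueue(74): size=6
11. dequeue(): size=5
12. enqueue(26): size=6
13. enqueue(16): size=6=cap → OVERFLOW (fail)
14. enqueue(84): size=6=cap → OVERFLOW (fail)
15. enqueue(7): size=6=cap → OVERFLOW (fail)
16. enqueue(31): size=6=cap → OVERFLOW (fail)

Answer: 13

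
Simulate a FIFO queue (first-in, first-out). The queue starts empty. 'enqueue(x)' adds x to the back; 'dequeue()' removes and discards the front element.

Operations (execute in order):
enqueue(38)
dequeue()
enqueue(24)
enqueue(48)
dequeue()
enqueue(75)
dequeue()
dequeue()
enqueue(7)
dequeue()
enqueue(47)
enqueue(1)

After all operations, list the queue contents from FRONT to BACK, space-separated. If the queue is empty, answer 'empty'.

Answer: 47 1

Derivation:
enqueue(38): [38]
dequeue(): []
enqueue(24): [24]
enqueue(48): [24, 48]
dequeue(): [48]
enqueue(75): [48, 75]
dequeue(): [75]
dequeue(): []
enqueue(7): [7]
dequeue(): []
enqueue(47): [47]
enqueue(1): [47, 1]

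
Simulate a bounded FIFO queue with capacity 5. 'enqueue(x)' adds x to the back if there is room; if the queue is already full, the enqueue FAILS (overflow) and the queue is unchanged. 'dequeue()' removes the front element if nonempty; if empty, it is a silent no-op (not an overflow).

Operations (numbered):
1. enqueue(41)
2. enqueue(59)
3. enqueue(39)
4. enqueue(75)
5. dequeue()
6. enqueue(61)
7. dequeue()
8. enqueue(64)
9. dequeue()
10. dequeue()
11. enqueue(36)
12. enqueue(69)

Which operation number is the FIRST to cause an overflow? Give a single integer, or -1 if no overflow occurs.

1. enqueue(41): size=1
2. enqueue(59): size=2
3. enqueue(39): size=3
4. enqueue(75): size=4
5. dequeue(): size=3
6. enqueue(61): size=4
7. dequeue(): size=3
8. enqueue(64): size=4
9. dequeue(): size=3
10. dequeue(): size=2
11. enqueue(36): size=3
12. enqueue(69): size=4

Answer: -1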